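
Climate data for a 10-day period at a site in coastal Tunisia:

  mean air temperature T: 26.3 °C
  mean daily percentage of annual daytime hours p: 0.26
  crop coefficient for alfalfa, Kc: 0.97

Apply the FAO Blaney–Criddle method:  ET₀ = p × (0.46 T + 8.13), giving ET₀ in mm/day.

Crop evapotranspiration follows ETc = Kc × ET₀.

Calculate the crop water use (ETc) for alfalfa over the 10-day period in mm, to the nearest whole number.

ET₀ = 0.26 × (0.46 × 26.3 + 8.13) = 0.26 × 20.228 = 5.2593 mm/d
ETc = Kc × ET₀ = 0.97 × 5.2593 = 5.1015 mm/d
Over 10 days: 5.1015 × 10 = 51.015 mm

51 mm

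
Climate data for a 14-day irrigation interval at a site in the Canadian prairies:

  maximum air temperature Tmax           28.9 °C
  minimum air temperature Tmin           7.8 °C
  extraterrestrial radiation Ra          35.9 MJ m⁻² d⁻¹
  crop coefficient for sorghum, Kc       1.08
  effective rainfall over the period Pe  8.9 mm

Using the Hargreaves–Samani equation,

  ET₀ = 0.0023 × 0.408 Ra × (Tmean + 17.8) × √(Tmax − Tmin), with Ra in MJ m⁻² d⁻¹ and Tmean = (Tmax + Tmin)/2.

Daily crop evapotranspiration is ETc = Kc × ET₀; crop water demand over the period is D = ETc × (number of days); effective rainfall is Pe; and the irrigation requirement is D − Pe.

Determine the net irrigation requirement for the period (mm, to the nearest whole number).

Tmean = (28.9 + 7.8)/2 = 18.35 °C
0.408 Ra = 0.408 × 35.9 = 14.6472 mm/d equivalent
ET₀ = 0.0023 × 14.6472 × (18.35 + 17.8) × √21.1 = 0.0023 × 14.6472 × 36.15 × 4.5935 = 5.5942 mm/d
ETc = Kc × ET₀ = 1.08 × 5.5942 = 6.0417 mm/d
Crop demand D = ETc × 14 d = 6.0417 × 14 = 84.584 mm
D − Pe = 84.584 − 8.9 = 75.684 mm

76 mm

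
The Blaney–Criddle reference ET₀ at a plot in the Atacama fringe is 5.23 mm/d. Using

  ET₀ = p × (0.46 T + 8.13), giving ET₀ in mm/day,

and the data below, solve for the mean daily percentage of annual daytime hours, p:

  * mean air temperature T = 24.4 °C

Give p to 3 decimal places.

p = ET₀ / (0.46 T + 8.13) = 5.23 / (0.46 × 24.4 + 8.13) = 5.23 / 19.354 = 0.2702

0.270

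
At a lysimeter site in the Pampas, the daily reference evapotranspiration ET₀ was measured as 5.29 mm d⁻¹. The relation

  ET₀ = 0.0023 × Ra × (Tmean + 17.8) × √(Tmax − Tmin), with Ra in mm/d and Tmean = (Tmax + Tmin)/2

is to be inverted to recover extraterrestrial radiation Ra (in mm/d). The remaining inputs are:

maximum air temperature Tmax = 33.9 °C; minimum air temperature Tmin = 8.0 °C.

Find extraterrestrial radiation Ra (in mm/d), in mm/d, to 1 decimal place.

11.7 mm/d

Tmean = 20.95 °C; √ΔT = 5.0892
Ra = ET₀ / [0.0023 × (Tmean+17.8) × √ΔT] = 5.29 / (0.0023 × 38.75 × 5.0892) = 11.663 mm/d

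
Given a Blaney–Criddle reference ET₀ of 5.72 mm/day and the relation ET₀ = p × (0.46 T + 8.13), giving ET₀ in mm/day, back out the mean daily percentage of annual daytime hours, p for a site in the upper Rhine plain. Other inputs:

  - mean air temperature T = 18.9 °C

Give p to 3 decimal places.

0.340

p = ET₀ / (0.46 T + 8.13) = 5.72 / (0.46 × 18.9 + 8.13) = 5.72 / 16.824 = 0.3400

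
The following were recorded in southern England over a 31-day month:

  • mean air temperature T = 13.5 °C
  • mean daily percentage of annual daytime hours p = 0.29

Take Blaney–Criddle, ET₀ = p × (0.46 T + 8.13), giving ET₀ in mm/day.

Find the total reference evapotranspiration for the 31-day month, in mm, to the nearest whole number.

ET₀ = 0.29 × (0.46 × 13.5 + 8.13) = 0.29 × 14.340 = 4.1586 mm/d
Monthly total = 4.1586 × 31 = 128.917 mm

129 mm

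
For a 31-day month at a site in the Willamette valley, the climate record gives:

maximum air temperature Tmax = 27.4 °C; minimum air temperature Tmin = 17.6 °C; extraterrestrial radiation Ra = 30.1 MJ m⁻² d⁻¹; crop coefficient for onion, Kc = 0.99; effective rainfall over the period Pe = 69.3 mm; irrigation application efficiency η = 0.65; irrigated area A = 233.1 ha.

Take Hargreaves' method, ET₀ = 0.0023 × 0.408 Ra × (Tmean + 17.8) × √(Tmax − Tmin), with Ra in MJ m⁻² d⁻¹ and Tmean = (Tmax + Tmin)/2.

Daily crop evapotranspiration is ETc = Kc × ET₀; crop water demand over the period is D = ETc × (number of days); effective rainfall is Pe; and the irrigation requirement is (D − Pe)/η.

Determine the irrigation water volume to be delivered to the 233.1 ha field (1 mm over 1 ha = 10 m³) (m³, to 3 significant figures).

Tmean = (27.4 + 17.6)/2 = 22.50 °C
0.408 Ra = 0.408 × 30.1 = 12.2808 mm/d equivalent
ET₀ = 0.0023 × 12.2808 × (22.50 + 17.8) × √9.8 = 0.0023 × 12.2808 × 40.30 × 3.1305 = 3.5635 mm/d
ETc = Kc × ET₀ = 0.99 × 3.5635 = 3.5279 mm/d
Crop demand D = ETc × 31 d = 3.5279 × 31 = 109.365 mm
D − Pe = 109.365 − 69.3 = 40.065 mm
Gross irrigation = 40.065 / 0.65 = 61.638 mm
Volume = 61.638 mm × 233.1 ha × 10 = 143678.2 m³

144000 m³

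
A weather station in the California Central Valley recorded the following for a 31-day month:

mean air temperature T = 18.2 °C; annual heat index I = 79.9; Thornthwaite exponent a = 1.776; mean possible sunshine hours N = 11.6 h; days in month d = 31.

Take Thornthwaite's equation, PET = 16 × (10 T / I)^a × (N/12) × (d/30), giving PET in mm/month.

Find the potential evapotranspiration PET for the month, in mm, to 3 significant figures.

69.0 mm

10T/I = 10 × 18.2 / 79.9 = 2.2778
(10T/I)^a = 2.2778^1.776 = 4.3147
Uncorrected PET = 16 × 4.3147 = 69.035 mm
Correction = (N/12)(d/30) = (11.6/12)(31/30) = 0.9989
PET = 69.035 × 0.9989 = 68.959 mm/month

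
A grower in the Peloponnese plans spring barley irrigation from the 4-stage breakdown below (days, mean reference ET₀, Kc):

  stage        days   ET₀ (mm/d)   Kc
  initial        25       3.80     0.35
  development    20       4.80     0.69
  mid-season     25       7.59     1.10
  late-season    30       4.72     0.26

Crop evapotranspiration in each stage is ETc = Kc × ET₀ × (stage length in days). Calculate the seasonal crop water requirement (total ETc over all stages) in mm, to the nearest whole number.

initial: 0.35 × 3.80 × 25 = 33.25 mm
development: 0.69 × 4.80 × 20 = 66.24 mm
mid-season: 1.10 × 7.59 × 25 = 208.73 mm
late-season: 0.26 × 4.72 × 30 = 36.82 mm
Seasonal total = 345.04 mm

345 mm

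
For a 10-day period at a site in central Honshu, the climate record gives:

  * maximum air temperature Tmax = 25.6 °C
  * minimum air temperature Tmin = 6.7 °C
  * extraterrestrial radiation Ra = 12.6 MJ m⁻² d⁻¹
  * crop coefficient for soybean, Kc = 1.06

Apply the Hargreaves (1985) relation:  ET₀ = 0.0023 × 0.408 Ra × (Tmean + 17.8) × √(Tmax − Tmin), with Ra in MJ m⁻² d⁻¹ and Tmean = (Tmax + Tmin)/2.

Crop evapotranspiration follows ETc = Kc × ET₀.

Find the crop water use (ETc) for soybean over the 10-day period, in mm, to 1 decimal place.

Tmean = (25.6 + 6.7)/2 = 16.15 °C
0.408 Ra = 0.408 × 12.6 = 5.1408 mm/d equivalent
ET₀ = 0.0023 × 5.1408 × (16.15 + 17.8) × √18.9 = 0.0023 × 5.1408 × 33.95 × 4.3474 = 1.7451 mm/d
ETc = Kc × ET₀ = 1.06 × 1.7451 = 1.8498 mm/d
Over 10 days: 1.8498 × 10 = 18.498 mm

18.5 mm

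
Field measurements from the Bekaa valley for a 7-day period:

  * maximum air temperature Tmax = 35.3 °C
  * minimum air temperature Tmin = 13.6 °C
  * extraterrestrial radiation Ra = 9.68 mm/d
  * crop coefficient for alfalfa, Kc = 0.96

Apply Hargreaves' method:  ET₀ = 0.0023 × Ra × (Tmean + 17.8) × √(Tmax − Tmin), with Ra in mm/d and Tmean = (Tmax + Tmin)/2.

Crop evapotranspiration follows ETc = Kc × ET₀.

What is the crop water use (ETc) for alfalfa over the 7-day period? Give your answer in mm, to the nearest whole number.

Tmean = (35.3 + 13.6)/2 = 24.45 °C
ET₀ = 0.0023 × 9.68 × (24.45 + 17.8) × √21.7 = 0.0023 × 9.68 × 42.25 × 4.6583 = 4.3818 mm/d
ETc = Kc × ET₀ = 0.96 × 4.3818 = 4.2065 mm/d
Over 7 days: 4.2065 × 7 = 29.446 mm

29 mm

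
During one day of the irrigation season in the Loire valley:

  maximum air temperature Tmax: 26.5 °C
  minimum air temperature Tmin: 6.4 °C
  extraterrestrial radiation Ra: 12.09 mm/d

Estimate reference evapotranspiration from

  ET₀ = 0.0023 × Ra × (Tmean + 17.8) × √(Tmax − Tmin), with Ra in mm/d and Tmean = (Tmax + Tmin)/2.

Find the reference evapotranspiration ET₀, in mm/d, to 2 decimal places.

Tmean = (26.5 + 6.4)/2 = 16.45 °C
ET₀ = 0.0023 × 12.09 × (16.45 + 17.8) × √20.1 = 0.0023 × 12.09 × 34.25 × 4.4833 = 4.2698 mm/d

4.27 mm/d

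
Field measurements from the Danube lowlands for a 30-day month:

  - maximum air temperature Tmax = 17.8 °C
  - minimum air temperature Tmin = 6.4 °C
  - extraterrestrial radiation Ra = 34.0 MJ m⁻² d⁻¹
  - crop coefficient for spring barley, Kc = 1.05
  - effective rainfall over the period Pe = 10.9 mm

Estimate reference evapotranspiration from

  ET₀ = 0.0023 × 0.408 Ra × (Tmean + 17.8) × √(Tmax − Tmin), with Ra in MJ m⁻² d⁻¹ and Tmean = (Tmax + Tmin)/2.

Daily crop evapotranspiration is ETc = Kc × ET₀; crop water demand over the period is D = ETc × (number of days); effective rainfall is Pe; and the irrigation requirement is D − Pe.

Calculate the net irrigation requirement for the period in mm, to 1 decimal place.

90.6 mm

Tmean = (17.8 + 6.4)/2 = 12.10 °C
0.408 Ra = 0.408 × 34.0 = 13.8720 mm/d equivalent
ET₀ = 0.0023 × 13.8720 × (12.10 + 17.8) × √11.4 = 0.0023 × 13.8720 × 29.90 × 3.3764 = 3.2210 mm/d
ETc = Kc × ET₀ = 1.05 × 3.2210 = 3.3821 mm/d
Crop demand D = ETc × 30 d = 3.3821 × 30 = 101.463 mm
D − Pe = 101.463 − 10.9 = 90.563 mm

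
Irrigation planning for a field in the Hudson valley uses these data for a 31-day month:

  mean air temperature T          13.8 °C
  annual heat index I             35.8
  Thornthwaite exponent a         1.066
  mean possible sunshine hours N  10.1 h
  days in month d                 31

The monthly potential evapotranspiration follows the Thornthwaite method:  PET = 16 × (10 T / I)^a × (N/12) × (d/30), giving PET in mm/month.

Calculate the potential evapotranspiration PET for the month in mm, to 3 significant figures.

58.6 mm

10T/I = 10 × 13.8 / 35.8 = 3.8547
(10T/I)^a = 3.8547^1.066 = 4.2137
Uncorrected PET = 16 × 4.2137 = 67.419 mm
Correction = (N/12)(d/30) = (10.1/12)(31/30) = 0.8697
PET = 67.419 × 0.8697 = 58.634 mm/month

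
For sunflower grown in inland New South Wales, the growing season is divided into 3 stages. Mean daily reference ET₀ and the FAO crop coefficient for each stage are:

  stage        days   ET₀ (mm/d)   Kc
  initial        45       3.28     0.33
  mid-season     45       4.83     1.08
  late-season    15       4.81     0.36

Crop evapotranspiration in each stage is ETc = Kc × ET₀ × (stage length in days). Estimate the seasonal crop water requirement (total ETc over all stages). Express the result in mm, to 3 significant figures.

309 mm

initial: 0.33 × 3.28 × 45 = 48.71 mm
mid-season: 1.08 × 4.83 × 45 = 234.74 mm
late-season: 0.36 × 4.81 × 15 = 25.97 mm
Seasonal total = 309.42 mm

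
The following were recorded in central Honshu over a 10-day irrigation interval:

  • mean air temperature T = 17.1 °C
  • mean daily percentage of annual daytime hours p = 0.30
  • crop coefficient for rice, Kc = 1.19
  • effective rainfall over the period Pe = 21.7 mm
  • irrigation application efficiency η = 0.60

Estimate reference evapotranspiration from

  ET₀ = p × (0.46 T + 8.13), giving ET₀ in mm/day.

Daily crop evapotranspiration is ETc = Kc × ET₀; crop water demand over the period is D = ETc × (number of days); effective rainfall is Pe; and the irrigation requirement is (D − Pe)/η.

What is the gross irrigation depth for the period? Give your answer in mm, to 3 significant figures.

59.0 mm

ET₀ = 0.30 × (0.46 × 17.1 + 8.13) = 0.30 × 15.996 = 4.7988 mm/d
ETc = Kc × ET₀ = 1.19 × 4.7988 = 5.7106 mm/d
Crop demand D = ETc × 10 d = 5.7106 × 10 = 57.106 mm
D − Pe = 57.106 − 21.7 = 35.406 mm
Gross irrigation = 35.406 / 0.60 = 59.010 mm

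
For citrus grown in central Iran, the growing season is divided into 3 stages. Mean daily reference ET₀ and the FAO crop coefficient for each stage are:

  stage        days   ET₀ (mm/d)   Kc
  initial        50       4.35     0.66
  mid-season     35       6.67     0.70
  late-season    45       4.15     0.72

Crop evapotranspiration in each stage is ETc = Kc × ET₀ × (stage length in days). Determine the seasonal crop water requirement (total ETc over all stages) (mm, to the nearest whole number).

initial: 0.66 × 4.35 × 50 = 143.55 mm
mid-season: 0.70 × 6.67 × 35 = 163.42 mm
late-season: 0.72 × 4.15 × 45 = 134.46 mm
Seasonal total = 441.43 mm

441 mm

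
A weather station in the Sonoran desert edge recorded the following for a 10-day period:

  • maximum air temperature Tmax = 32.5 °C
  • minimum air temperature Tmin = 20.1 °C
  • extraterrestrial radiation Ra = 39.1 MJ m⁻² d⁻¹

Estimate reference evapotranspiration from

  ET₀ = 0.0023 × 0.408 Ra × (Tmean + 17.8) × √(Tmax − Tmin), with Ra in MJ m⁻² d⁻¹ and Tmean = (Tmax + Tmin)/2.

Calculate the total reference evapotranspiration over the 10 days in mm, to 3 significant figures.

Tmean = (32.5 + 20.1)/2 = 26.30 °C
0.408 Ra = 0.408 × 39.1 = 15.9528 mm/d equivalent
ET₀ = 0.0023 × 15.9528 × (26.30 + 17.8) × √12.4 = 0.0023 × 15.9528 × 44.10 × 3.5214 = 5.6980 mm/d
Over 10 days: 5.6980 × 10 = 56.980 mm

57.0 mm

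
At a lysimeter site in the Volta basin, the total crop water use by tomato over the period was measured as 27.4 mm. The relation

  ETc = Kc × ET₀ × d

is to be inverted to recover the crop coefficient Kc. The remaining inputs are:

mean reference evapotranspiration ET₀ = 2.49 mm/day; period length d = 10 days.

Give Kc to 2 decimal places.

1.10

ETc = Kc × ET₀ × d  ⇒  Kc = ETc / (ET₀ × d)
Kc = 27.4 / (2.49 × 10) = 27.4 / 24.90 = 1.1004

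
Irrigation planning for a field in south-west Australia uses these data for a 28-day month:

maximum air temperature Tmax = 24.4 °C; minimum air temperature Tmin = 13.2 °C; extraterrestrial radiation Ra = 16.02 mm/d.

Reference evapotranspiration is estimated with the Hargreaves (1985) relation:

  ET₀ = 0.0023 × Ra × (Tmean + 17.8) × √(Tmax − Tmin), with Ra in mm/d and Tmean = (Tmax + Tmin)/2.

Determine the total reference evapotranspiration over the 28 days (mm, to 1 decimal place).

126.4 mm

Tmean = (24.4 + 13.2)/2 = 18.80 °C
ET₀ = 0.0023 × 16.02 × (18.80 + 17.8) × √11.2 = 0.0023 × 16.02 × 36.60 × 3.3466 = 4.5131 mm/d
Over 28 days: 4.5131 × 28 = 126.367 mm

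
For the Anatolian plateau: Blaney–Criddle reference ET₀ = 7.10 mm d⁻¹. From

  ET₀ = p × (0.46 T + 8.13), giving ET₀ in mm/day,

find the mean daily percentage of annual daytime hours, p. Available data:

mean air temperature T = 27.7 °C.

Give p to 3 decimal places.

p = ET₀ / (0.46 T + 8.13) = 7.10 / (0.46 × 27.7 + 8.13) = 7.10 / 20.872 = 0.3402

0.340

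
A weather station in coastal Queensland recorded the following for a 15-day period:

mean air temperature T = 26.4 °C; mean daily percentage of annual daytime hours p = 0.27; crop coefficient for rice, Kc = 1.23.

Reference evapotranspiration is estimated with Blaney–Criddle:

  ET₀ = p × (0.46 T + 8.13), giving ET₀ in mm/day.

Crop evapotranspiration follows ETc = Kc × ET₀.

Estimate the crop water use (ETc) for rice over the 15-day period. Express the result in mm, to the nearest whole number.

ET₀ = 0.27 × (0.46 × 26.4 + 8.13) = 0.27 × 20.274 = 5.4740 mm/d
ETc = Kc × ET₀ = 1.23 × 5.4740 = 6.7330 mm/d
Over 15 days: 6.7330 × 15 = 100.995 mm

101 mm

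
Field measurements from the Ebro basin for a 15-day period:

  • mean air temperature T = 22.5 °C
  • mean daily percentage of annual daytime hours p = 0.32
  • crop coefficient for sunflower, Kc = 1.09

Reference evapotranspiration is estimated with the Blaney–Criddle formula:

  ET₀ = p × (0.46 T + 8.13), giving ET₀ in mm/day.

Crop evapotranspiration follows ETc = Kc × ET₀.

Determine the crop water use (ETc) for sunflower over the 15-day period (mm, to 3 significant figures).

ET₀ = 0.32 × (0.46 × 22.5 + 8.13) = 0.32 × 18.480 = 5.9136 mm/d
ETc = Kc × ET₀ = 1.09 × 5.9136 = 6.4458 mm/d
Over 15 days: 6.4458 × 15 = 96.687 mm

96.7 mm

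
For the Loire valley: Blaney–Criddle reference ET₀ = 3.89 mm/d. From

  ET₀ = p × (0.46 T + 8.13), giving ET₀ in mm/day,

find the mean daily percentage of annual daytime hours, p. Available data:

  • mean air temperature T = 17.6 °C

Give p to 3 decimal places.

p = ET₀ / (0.46 T + 8.13) = 3.89 / (0.46 × 17.6 + 8.13) = 3.89 / 16.226 = 0.2397

0.240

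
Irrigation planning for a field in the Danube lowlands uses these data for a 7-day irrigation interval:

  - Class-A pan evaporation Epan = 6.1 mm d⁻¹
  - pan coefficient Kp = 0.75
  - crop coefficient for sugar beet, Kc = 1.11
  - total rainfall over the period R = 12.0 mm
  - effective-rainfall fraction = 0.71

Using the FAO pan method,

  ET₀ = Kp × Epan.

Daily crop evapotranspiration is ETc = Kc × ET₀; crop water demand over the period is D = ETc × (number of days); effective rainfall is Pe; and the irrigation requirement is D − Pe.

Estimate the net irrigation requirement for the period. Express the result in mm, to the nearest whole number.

27 mm

ET₀ = 0.75 × 6.1 = 4.5750 mm/d
ETc = Kc × ET₀ = 1.11 × 4.5750 = 5.0783 mm/d
Crop demand D = ETc × 7 d = 5.0783 × 7 = 35.548 mm
Pe = 0.71 × 12.0 = 8.520 mm
D − Pe = 35.548 − 8.520 = 27.028 mm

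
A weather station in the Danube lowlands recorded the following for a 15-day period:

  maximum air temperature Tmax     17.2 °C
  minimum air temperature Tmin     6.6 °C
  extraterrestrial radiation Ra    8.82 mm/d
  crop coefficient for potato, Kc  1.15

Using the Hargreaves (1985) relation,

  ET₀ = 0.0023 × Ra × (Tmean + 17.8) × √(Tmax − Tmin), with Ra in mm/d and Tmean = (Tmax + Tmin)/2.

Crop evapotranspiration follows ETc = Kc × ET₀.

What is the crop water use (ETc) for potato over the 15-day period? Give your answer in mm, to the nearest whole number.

34 mm

Tmean = (17.2 + 6.6)/2 = 11.90 °C
ET₀ = 0.0023 × 8.82 × (11.90 + 17.8) × √10.6 = 0.0023 × 8.82 × 29.70 × 3.2558 = 1.9616 mm/d
ETc = Kc × ET₀ = 1.15 × 1.9616 = 2.2558 mm/d
Over 15 days: 2.2558 × 15 = 33.837 mm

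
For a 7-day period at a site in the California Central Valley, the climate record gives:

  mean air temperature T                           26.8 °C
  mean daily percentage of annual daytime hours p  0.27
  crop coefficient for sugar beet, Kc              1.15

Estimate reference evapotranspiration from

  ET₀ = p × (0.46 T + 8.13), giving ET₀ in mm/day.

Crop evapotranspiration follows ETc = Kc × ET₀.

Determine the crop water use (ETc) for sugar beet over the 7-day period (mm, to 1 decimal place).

ET₀ = 0.27 × (0.46 × 26.8 + 8.13) = 0.27 × 20.458 = 5.5237 mm/d
ETc = Kc × ET₀ = 1.15 × 5.5237 = 6.3523 mm/d
Over 7 days: 6.3523 × 7 = 44.466 mm

44.5 mm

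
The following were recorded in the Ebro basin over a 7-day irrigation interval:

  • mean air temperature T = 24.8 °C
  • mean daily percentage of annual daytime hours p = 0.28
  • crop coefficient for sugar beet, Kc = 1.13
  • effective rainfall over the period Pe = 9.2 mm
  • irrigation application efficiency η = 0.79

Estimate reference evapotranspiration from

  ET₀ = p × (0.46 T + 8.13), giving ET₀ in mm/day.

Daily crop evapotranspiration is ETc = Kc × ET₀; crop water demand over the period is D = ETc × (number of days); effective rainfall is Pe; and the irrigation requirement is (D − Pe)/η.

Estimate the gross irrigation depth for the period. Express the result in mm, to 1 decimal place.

43.1 mm

ET₀ = 0.28 × (0.46 × 24.8 + 8.13) = 0.28 × 19.538 = 5.4706 mm/d
ETc = Kc × ET₀ = 1.13 × 5.4706 = 6.1818 mm/d
Crop demand D = ETc × 7 d = 6.1818 × 7 = 43.273 mm
D − Pe = 43.273 − 9.2 = 34.073 mm
Gross irrigation = 34.073 / 0.79 = 43.130 mm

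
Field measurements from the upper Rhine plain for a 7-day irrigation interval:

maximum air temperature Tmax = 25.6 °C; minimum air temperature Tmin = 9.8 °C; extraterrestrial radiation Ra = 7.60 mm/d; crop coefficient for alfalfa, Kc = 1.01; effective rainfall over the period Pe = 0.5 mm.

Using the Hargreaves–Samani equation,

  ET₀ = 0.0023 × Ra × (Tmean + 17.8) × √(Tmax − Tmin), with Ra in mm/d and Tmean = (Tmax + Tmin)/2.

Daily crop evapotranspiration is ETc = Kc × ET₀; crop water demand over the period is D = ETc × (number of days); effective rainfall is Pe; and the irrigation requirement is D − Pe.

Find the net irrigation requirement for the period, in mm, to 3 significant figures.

16.9 mm

Tmean = (25.6 + 9.8)/2 = 17.70 °C
ET₀ = 0.0023 × 7.60 × (17.70 + 17.8) × √15.8 = 0.0023 × 7.60 × 35.50 × 3.9749 = 2.4666 mm/d
ETc = Kc × ET₀ = 1.01 × 2.4666 = 2.4913 mm/d
Crop demand D = ETc × 7 d = 2.4913 × 7 = 17.439 mm
D − Pe = 17.439 − 0.5 = 16.939 mm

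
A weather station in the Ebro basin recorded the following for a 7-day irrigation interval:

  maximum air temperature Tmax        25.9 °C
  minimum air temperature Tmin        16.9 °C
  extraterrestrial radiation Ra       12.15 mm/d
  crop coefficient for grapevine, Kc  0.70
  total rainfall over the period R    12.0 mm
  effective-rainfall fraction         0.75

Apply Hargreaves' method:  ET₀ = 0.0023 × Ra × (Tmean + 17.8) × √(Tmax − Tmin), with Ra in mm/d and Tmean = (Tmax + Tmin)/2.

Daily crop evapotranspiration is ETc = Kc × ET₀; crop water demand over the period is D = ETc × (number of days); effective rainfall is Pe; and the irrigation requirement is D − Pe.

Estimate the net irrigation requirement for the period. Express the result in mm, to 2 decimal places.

Tmean = (25.9 + 16.9)/2 = 21.40 °C
ET₀ = 0.0023 × 12.15 × (21.40 + 17.8) × √9.0 = 0.0023 × 12.15 × 39.20 × 3.0000 = 3.2863 mm/d
ETc = Kc × ET₀ = 0.70 × 3.2863 = 2.3004 mm/d
Crop demand D = ETc × 7 d = 2.3004 × 7 = 16.103 mm
Pe = 0.75 × 12.0 = 9.000 mm
D − Pe = 16.103 − 9.000 = 7.103 mm

7.10 mm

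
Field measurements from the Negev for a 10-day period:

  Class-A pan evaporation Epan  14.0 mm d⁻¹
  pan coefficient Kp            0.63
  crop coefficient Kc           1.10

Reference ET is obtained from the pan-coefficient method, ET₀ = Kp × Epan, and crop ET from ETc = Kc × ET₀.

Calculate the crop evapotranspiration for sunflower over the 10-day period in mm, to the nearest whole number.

ET₀ = 0.63 × 14.0 = 8.8200 mm/d
ETc = Kc × ET₀ = 1.10 × 8.8200 = 9.7020 mm/d
Over 10 days: 9.7020 × 10 = 97.020 mm

97 mm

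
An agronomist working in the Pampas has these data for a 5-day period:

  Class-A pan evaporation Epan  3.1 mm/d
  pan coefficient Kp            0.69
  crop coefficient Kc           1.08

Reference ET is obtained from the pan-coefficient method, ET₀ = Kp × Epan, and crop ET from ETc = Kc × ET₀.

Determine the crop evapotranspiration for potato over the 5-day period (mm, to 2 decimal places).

11.55 mm

ET₀ = 0.69 × 3.1 = 2.1390 mm/d
ETc = Kc × ET₀ = 1.08 × 2.1390 = 2.3101 mm/d
Over 5 days: 2.3101 × 5 = 11.551 mm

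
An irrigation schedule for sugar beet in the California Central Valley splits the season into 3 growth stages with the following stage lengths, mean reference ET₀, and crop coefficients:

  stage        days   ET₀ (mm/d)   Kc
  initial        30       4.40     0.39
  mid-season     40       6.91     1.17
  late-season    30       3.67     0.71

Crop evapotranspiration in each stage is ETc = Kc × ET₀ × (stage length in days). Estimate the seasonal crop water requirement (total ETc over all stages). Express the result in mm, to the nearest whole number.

initial: 0.39 × 4.40 × 30 = 51.48 mm
mid-season: 1.17 × 6.91 × 40 = 323.39 mm
late-season: 0.71 × 3.67 × 30 = 78.17 mm
Seasonal total = 453.04 mm

453 mm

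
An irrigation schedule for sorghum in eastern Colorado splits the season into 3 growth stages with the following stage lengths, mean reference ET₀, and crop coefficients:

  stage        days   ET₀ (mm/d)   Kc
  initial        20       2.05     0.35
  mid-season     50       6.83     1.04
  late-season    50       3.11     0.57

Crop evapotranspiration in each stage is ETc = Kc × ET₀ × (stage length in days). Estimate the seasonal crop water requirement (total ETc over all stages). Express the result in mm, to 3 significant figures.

458 mm

initial: 0.35 × 2.05 × 20 = 14.35 mm
mid-season: 1.04 × 6.83 × 50 = 355.16 mm
late-season: 0.57 × 3.11 × 50 = 88.64 mm
Seasonal total = 458.15 mm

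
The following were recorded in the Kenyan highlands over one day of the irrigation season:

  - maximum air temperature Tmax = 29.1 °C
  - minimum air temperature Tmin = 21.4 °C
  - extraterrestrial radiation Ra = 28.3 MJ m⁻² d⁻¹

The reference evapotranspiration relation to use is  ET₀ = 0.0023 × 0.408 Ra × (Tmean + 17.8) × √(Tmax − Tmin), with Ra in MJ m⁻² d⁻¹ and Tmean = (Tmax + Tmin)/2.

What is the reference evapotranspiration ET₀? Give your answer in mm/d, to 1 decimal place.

3.2 mm/d

Tmean = (29.1 + 21.4)/2 = 25.25 °C
0.408 Ra = 0.408 × 28.3 = 11.5464 mm/d equivalent
ET₀ = 0.0023 × 11.5464 × (25.25 + 17.8) × √7.7 = 0.0023 × 11.5464 × 43.05 × 2.7749 = 3.1725 mm/d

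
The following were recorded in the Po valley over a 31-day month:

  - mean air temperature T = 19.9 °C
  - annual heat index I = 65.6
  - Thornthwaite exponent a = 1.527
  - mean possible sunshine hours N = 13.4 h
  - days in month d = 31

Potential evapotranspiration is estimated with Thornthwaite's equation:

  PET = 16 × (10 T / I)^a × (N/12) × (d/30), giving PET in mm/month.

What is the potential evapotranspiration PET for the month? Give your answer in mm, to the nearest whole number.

101 mm

10T/I = 10 × 19.9 / 65.6 = 3.0335
(10T/I)^a = 3.0335^1.527 = 5.4441
Uncorrected PET = 16 × 5.4441 = 87.106 mm
Correction = (N/12)(d/30) = (13.4/12)(31/30) = 1.1539
PET = 87.106 × 1.1539 = 100.512 mm/month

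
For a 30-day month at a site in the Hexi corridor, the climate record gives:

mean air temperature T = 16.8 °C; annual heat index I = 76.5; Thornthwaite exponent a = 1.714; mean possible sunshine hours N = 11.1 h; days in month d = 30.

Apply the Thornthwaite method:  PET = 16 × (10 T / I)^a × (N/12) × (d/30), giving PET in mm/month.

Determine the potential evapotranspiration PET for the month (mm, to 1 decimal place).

10T/I = 10 × 16.8 / 76.5 = 2.1961
(10T/I)^a = 2.1961^1.714 = 3.8512
Uncorrected PET = 16 × 3.8512 = 61.619 mm
Correction = (N/12)(d/30) = (11.1/12)(30/30) = 0.9250
PET = 61.619 × 0.9250 = 56.998 mm/month

57.0 mm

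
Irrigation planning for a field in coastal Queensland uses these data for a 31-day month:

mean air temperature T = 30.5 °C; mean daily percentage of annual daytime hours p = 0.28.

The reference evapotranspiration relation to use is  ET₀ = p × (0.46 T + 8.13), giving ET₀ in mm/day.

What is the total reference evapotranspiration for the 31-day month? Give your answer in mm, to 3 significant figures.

192 mm

ET₀ = 0.28 × (0.46 × 30.5 + 8.13) = 0.28 × 22.160 = 6.2048 mm/d
Monthly total = 6.2048 × 31 = 192.349 mm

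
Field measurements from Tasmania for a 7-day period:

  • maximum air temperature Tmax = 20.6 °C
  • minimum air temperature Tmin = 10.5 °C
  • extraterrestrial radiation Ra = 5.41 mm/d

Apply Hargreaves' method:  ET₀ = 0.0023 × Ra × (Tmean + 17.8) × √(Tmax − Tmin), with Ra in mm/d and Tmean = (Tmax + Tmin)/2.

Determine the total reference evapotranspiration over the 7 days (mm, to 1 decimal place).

Tmean = (20.6 + 10.5)/2 = 15.55 °C
ET₀ = 0.0023 × 5.41 × (15.55 + 17.8) × √10.1 = 0.0023 × 5.41 × 33.35 × 3.1780 = 1.3188 mm/d
Over 7 days: 1.3188 × 7 = 9.232 mm

9.2 mm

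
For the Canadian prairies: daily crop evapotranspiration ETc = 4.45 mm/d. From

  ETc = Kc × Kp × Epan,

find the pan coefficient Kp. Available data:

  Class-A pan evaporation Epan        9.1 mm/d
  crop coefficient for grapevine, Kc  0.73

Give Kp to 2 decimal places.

ETc = Kc × Kp × Epan  ⇒  Kp = ETc / (Kc × Epan)
Kp = 4.45 / (0.73 × 9.1) = 4.45 / 6.643 = 0.6699

0.67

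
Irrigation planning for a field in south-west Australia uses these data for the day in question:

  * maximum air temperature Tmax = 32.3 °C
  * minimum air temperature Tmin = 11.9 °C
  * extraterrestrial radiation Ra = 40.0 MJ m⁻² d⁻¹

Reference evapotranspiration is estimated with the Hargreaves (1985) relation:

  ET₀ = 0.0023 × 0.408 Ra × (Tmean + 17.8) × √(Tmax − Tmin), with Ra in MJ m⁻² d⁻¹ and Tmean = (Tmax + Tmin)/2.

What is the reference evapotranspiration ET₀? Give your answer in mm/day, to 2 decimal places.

Tmean = (32.3 + 11.9)/2 = 22.10 °C
0.408 Ra = 0.408 × 40.0 = 16.3200 mm/d equivalent
ET₀ = 0.0023 × 16.3200 × (22.10 + 17.8) × √20.4 = 0.0023 × 16.3200 × 39.90 × 4.5166 = 6.7645 mm/d

6.76 mm/day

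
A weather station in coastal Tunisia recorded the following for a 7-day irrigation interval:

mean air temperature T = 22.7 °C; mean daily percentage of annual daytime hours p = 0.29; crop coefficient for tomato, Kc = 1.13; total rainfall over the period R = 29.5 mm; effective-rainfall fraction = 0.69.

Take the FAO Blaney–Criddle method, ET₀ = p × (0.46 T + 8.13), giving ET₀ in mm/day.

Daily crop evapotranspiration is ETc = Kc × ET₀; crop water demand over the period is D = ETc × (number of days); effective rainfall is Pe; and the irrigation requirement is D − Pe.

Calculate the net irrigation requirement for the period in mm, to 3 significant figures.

ET₀ = 0.29 × (0.46 × 22.7 + 8.13) = 0.29 × 18.572 = 5.3859 mm/d
ETc = Kc × ET₀ = 1.13 × 5.3859 = 6.0861 mm/d
Crop demand D = ETc × 7 d = 6.0861 × 7 = 42.603 mm
Pe = 0.69 × 29.5 = 20.355 mm
D − Pe = 42.603 − 20.355 = 22.248 mm

22.2 mm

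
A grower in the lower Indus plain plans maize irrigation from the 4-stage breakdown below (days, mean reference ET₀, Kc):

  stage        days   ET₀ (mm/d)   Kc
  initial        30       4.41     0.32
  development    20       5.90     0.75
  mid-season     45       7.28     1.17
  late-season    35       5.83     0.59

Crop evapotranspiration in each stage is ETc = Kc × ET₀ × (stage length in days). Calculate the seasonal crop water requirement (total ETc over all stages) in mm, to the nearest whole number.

initial: 0.32 × 4.41 × 30 = 42.34 mm
development: 0.75 × 5.90 × 20 = 88.50 mm
mid-season: 1.17 × 7.28 × 45 = 383.29 mm
late-season: 0.59 × 5.83 × 35 = 120.39 mm
Seasonal total = 634.52 mm

635 mm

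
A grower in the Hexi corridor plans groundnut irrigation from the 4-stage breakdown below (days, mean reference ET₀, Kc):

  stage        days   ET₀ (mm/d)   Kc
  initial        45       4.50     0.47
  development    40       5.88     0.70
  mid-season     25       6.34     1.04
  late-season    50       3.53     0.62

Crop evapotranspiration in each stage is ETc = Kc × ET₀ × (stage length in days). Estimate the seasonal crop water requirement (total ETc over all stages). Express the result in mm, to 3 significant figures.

534 mm

initial: 0.47 × 4.50 × 45 = 95.18 mm
development: 0.70 × 5.88 × 40 = 164.64 mm
mid-season: 1.04 × 6.34 × 25 = 164.84 mm
late-season: 0.62 × 3.53 × 50 = 109.43 mm
Seasonal total = 534.09 mm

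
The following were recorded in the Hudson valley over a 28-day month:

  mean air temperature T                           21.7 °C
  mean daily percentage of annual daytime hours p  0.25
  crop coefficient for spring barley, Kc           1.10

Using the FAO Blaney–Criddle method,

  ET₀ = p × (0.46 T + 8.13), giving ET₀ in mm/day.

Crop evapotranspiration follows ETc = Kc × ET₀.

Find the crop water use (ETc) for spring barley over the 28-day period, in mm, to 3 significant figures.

139 mm

ET₀ = 0.25 × (0.46 × 21.7 + 8.13) = 0.25 × 18.112 = 4.5280 mm/d
ETc = Kc × ET₀ = 1.10 × 4.5280 = 4.9808 mm/d
Over 28 days: 4.9808 × 28 = 139.462 mm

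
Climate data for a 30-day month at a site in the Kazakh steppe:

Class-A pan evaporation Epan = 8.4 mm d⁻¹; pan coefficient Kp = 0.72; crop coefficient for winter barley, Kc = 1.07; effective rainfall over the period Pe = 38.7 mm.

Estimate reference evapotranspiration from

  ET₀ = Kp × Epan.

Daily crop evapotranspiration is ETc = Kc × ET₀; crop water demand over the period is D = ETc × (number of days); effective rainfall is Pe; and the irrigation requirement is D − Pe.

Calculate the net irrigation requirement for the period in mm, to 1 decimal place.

155.4 mm

ET₀ = 0.72 × 8.4 = 6.0480 mm/d
ETc = Kc × ET₀ = 1.07 × 6.0480 = 6.4714 mm/d
Crop demand D = ETc × 30 d = 6.4714 × 30 = 194.142 mm
D − Pe = 194.142 − 38.7 = 155.442 mm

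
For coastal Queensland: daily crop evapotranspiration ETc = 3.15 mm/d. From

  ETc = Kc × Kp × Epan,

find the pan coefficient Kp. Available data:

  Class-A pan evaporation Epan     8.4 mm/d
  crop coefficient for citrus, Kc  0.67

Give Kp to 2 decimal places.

ETc = Kc × Kp × Epan  ⇒  Kp = ETc / (Kc × Epan)
Kp = 3.15 / (0.67 × 8.4) = 3.15 / 5.628 = 0.5597

0.56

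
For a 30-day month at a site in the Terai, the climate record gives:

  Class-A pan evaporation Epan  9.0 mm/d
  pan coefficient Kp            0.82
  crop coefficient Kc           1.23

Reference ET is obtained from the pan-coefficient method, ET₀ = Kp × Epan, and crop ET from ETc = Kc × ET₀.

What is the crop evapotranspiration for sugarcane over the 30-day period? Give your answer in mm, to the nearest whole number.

ET₀ = 0.82 × 9.0 = 7.3800 mm/d
ETc = Kc × ET₀ = 1.23 × 7.3800 = 9.0774 mm/d
Over 30 days: 9.0774 × 30 = 272.322 mm

272 mm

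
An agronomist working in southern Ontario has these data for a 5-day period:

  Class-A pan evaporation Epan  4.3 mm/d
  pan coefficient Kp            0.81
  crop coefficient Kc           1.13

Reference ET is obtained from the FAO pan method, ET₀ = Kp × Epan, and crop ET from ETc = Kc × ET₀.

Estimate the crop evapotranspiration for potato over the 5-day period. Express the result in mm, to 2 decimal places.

ET₀ = 0.81 × 4.3 = 3.4830 mm/d
ETc = Kc × ET₀ = 1.13 × 3.4830 = 3.9358 mm/d
Over 5 days: 3.9358 × 5 = 19.679 mm

19.68 mm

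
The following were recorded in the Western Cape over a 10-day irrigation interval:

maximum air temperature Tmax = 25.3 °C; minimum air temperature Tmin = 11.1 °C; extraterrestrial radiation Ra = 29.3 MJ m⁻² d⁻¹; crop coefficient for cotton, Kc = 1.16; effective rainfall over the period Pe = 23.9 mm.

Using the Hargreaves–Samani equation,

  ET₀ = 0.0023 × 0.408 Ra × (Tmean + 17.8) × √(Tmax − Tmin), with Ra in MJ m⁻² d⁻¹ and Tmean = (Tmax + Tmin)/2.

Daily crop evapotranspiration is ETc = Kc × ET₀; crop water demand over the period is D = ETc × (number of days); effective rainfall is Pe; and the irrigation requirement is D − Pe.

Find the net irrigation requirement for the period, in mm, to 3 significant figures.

19.4 mm

Tmean = (25.3 + 11.1)/2 = 18.20 °C
0.408 Ra = 0.408 × 29.3 = 11.9544 mm/d equivalent
ET₀ = 0.0023 × 11.9544 × (18.20 + 17.8) × √14.2 = 0.0023 × 11.9544 × 36.00 × 3.7683 = 3.7300 mm/d
ETc = Kc × ET₀ = 1.16 × 3.7300 = 4.3268 mm/d
Crop demand D = ETc × 10 d = 4.3268 × 10 = 43.268 mm
D − Pe = 43.268 − 23.9 = 19.368 mm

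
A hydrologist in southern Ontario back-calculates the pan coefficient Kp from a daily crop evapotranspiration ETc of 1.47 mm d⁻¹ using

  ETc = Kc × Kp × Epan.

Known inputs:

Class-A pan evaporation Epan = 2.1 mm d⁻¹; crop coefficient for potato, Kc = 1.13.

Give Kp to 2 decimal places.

ETc = Kc × Kp × Epan  ⇒  Kp = ETc / (Kc × Epan)
Kp = 1.47 / (1.13 × 2.1) = 1.47 / 2.373 = 0.6195

0.62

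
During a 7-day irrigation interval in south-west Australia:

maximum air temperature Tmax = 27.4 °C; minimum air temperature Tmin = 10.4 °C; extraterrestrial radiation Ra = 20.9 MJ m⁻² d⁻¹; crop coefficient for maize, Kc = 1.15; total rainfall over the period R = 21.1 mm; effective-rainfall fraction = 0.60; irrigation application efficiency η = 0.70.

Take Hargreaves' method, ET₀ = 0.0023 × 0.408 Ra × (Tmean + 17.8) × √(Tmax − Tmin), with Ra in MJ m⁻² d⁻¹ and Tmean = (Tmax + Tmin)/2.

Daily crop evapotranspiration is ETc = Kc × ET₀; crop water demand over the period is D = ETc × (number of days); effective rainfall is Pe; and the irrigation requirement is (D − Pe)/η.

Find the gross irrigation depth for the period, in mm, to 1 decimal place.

16.0 mm

Tmean = (27.4 + 10.4)/2 = 18.90 °C
0.408 Ra = 0.408 × 20.9 = 8.5272 mm/d equivalent
ET₀ = 0.0023 × 8.5272 × (18.90 + 17.8) × √17.0 = 0.0023 × 8.5272 × 36.70 × 4.1231 = 2.9677 mm/d
ETc = Kc × ET₀ = 1.15 × 2.9677 = 3.4129 mm/d
Crop demand D = ETc × 7 d = 3.4129 × 7 = 23.890 mm
Pe = 0.60 × 21.1 = 12.660 mm
D − Pe = 23.890 − 12.660 = 11.230 mm
Gross irrigation = 11.230 / 0.70 = 16.043 mm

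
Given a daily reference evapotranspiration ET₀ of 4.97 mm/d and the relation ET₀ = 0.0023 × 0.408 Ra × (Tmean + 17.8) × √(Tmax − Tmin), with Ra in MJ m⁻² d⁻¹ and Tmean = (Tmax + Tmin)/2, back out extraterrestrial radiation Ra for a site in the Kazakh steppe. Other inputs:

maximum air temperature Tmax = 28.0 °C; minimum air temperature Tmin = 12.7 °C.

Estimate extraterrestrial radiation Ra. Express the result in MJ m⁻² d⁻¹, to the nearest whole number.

35 MJ m⁻² d⁻¹

Tmean = (28.0+12.7)/2 = 20.35 °C; ΔT = 15.3
Ra = ET₀ / [0.0023 × 0.408 × (Tmean+17.8) × √ΔT]
   = 4.97 / (0.0023 × 0.408 × 38.15 × 3.9115) = 35.492 MJ m⁻² d⁻¹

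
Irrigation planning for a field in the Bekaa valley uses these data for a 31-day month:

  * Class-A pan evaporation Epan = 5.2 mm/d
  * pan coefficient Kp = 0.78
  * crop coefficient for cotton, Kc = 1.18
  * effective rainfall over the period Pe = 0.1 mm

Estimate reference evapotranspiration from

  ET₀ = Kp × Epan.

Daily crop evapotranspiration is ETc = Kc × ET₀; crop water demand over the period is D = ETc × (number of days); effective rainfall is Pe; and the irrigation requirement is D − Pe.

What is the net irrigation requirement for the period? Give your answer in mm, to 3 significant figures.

148 mm

ET₀ = 0.78 × 5.2 = 4.0560 mm/d
ETc = Kc × ET₀ = 1.18 × 4.0560 = 4.7861 mm/d
Crop demand D = ETc × 31 d = 4.7861 × 31 = 148.369 mm
D − Pe = 148.369 − 0.1 = 148.269 mm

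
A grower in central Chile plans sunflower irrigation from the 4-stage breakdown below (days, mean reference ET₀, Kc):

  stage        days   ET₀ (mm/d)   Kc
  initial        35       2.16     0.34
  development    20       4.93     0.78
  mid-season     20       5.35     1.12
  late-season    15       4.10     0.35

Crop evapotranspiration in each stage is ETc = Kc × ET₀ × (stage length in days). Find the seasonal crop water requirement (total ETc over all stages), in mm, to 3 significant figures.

initial: 0.34 × 2.16 × 35 = 25.70 mm
development: 0.78 × 4.93 × 20 = 76.91 mm
mid-season: 1.12 × 5.35 × 20 = 119.84 mm
late-season: 0.35 × 4.10 × 15 = 21.53 mm
Seasonal total = 243.98 mm

244 mm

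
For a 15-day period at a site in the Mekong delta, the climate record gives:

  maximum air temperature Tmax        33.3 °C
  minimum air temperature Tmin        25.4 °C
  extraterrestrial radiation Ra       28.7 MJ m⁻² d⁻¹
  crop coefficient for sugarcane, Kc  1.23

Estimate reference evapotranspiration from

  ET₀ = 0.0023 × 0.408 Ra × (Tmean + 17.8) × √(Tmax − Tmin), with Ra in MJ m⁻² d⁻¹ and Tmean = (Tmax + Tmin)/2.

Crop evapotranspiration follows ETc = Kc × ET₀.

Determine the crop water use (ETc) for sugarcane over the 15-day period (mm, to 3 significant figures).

Tmean = (33.3 + 25.4)/2 = 29.35 °C
0.408 Ra = 0.408 × 28.7 = 11.7096 mm/d equivalent
ET₀ = 0.0023 × 11.7096 × (29.35 + 17.8) × √7.9 = 0.0023 × 11.7096 × 47.15 × 2.8107 = 3.5692 mm/d
ETc = Kc × ET₀ = 1.23 × 3.5692 = 4.3901 mm/d
Over 15 days: 4.3901 × 15 = 65.852 mm

65.9 mm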